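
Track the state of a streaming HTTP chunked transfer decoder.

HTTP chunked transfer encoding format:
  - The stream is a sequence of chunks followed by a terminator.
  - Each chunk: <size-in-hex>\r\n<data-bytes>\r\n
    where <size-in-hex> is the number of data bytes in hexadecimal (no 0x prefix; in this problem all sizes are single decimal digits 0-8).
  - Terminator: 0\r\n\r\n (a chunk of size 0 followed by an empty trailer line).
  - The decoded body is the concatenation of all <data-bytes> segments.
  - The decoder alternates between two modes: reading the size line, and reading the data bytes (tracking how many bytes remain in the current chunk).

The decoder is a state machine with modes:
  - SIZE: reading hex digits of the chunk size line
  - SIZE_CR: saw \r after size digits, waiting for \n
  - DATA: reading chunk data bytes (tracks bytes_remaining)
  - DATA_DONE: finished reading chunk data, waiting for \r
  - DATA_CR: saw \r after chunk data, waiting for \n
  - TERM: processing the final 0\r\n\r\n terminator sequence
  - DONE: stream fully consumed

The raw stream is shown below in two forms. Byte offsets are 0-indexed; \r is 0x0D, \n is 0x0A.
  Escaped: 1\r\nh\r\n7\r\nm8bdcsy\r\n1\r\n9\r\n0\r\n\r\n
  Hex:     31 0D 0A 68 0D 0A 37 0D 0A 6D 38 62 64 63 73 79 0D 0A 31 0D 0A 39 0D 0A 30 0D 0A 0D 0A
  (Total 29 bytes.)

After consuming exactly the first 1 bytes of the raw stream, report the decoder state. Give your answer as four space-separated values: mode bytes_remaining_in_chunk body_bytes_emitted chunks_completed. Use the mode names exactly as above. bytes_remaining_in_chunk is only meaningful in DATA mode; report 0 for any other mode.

Byte 0 = '1': mode=SIZE remaining=0 emitted=0 chunks_done=0

Answer: SIZE 0 0 0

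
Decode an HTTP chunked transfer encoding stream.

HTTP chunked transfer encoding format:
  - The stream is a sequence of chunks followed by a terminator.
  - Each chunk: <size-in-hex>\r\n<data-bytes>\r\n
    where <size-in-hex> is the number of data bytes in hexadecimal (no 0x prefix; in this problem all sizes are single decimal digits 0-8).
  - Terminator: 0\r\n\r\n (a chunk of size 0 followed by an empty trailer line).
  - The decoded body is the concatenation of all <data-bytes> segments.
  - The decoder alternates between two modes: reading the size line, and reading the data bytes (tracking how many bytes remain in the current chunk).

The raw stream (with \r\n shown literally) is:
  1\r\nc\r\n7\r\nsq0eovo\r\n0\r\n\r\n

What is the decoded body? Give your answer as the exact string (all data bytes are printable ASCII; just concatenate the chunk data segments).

Answer: csq0eovo

Derivation:
Chunk 1: stream[0..1]='1' size=0x1=1, data at stream[3..4]='c' -> body[0..1], body so far='c'
Chunk 2: stream[6..7]='7' size=0x7=7, data at stream[9..16]='sq0eovo' -> body[1..8], body so far='csq0eovo'
Chunk 3: stream[18..19]='0' size=0 (terminator). Final body='csq0eovo' (8 bytes)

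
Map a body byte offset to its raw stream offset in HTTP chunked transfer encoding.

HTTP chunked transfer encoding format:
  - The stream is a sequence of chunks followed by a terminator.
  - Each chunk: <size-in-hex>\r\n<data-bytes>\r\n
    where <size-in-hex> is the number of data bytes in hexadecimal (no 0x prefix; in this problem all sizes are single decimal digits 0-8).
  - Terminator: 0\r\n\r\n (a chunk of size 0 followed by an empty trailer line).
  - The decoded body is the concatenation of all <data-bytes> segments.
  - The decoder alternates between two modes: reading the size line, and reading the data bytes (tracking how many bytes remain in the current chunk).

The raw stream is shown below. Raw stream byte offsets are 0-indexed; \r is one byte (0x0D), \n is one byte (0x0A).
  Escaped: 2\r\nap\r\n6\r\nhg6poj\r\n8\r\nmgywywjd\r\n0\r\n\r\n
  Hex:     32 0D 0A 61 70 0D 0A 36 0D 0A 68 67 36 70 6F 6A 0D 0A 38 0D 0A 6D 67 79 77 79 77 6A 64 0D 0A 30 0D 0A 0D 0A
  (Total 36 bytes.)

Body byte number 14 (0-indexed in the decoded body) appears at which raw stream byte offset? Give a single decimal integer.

Answer: 27

Derivation:
Chunk 1: stream[0..1]='2' size=0x2=2, data at stream[3..5]='ap' -> body[0..2], body so far='ap'
Chunk 2: stream[7..8]='6' size=0x6=6, data at stream[10..16]='hg6poj' -> body[2..8], body so far='aphg6poj'
Chunk 3: stream[18..19]='8' size=0x8=8, data at stream[21..29]='mgywywjd' -> body[8..16], body so far='aphg6pojmgywywjd'
Chunk 4: stream[31..32]='0' size=0 (terminator). Final body='aphg6pojmgywywjd' (16 bytes)
Body byte 14 at stream offset 27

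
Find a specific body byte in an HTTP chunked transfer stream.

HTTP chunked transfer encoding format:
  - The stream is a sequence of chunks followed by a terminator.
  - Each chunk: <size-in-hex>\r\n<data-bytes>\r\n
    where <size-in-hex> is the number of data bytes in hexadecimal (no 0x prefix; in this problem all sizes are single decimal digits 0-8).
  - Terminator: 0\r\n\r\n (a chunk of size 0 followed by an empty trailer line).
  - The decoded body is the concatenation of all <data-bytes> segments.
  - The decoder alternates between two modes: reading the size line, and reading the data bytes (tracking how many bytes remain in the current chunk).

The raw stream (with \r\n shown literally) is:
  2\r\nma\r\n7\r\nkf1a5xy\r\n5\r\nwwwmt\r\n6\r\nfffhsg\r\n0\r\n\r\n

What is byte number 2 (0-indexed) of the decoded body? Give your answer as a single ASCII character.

Chunk 1: stream[0..1]='2' size=0x2=2, data at stream[3..5]='ma' -> body[0..2], body so far='ma'
Chunk 2: stream[7..8]='7' size=0x7=7, data at stream[10..17]='kf1a5xy' -> body[2..9], body so far='makf1a5xy'
Chunk 3: stream[19..20]='5' size=0x5=5, data at stream[22..27]='wwwmt' -> body[9..14], body so far='makf1a5xywwwmt'
Chunk 4: stream[29..30]='6' size=0x6=6, data at stream[32..38]='fffhsg' -> body[14..20], body so far='makf1a5xywwwmtfffhsg'
Chunk 5: stream[40..41]='0' size=0 (terminator). Final body='makf1a5xywwwmtfffhsg' (20 bytes)
Body byte 2 = 'k'

Answer: k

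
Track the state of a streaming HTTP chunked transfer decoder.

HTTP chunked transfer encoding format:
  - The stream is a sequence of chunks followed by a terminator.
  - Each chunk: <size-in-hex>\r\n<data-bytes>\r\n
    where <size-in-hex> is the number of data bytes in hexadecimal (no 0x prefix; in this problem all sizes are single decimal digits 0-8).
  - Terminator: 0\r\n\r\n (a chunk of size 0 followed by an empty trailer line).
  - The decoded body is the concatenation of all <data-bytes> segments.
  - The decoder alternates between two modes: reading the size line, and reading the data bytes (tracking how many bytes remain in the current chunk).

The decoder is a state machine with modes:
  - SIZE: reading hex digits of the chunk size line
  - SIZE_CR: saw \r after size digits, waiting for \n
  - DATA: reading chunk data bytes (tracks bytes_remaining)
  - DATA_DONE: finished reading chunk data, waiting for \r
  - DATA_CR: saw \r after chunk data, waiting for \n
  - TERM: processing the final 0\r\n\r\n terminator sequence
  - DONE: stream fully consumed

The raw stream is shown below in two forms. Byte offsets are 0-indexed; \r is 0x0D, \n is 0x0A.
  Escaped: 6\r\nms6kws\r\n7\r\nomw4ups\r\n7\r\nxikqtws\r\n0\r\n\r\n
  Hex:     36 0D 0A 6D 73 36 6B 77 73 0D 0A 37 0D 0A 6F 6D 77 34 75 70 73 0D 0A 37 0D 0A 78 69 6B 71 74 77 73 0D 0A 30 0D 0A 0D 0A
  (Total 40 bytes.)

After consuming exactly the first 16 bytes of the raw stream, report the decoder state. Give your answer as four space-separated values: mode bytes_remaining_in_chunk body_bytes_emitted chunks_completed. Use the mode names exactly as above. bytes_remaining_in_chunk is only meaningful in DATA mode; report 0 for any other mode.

Byte 0 = '6': mode=SIZE remaining=0 emitted=0 chunks_done=0
Byte 1 = 0x0D: mode=SIZE_CR remaining=0 emitted=0 chunks_done=0
Byte 2 = 0x0A: mode=DATA remaining=6 emitted=0 chunks_done=0
Byte 3 = 'm': mode=DATA remaining=5 emitted=1 chunks_done=0
Byte 4 = 's': mode=DATA remaining=4 emitted=2 chunks_done=0
Byte 5 = '6': mode=DATA remaining=3 emitted=3 chunks_done=0
Byte 6 = 'k': mode=DATA remaining=2 emitted=4 chunks_done=0
Byte 7 = 'w': mode=DATA remaining=1 emitted=5 chunks_done=0
Byte 8 = 's': mode=DATA_DONE remaining=0 emitted=6 chunks_done=0
Byte 9 = 0x0D: mode=DATA_CR remaining=0 emitted=6 chunks_done=0
Byte 10 = 0x0A: mode=SIZE remaining=0 emitted=6 chunks_done=1
Byte 11 = '7': mode=SIZE remaining=0 emitted=6 chunks_done=1
Byte 12 = 0x0D: mode=SIZE_CR remaining=0 emitted=6 chunks_done=1
Byte 13 = 0x0A: mode=DATA remaining=7 emitted=6 chunks_done=1
Byte 14 = 'o': mode=DATA remaining=6 emitted=7 chunks_done=1
Byte 15 = 'm': mode=DATA remaining=5 emitted=8 chunks_done=1

Answer: DATA 5 8 1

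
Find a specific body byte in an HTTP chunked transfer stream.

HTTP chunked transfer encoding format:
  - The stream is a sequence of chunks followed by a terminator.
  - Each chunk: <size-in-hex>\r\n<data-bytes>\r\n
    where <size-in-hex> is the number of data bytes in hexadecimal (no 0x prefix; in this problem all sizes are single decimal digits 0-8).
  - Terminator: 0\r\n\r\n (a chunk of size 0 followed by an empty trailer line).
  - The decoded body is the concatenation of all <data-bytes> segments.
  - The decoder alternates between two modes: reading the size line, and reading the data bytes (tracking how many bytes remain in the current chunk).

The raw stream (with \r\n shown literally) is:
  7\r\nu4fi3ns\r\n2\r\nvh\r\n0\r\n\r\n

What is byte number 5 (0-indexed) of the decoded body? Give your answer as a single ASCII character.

Answer: n

Derivation:
Chunk 1: stream[0..1]='7' size=0x7=7, data at stream[3..10]='u4fi3ns' -> body[0..7], body so far='u4fi3ns'
Chunk 2: stream[12..13]='2' size=0x2=2, data at stream[15..17]='vh' -> body[7..9], body so far='u4fi3nsvh'
Chunk 3: stream[19..20]='0' size=0 (terminator). Final body='u4fi3nsvh' (9 bytes)
Body byte 5 = 'n'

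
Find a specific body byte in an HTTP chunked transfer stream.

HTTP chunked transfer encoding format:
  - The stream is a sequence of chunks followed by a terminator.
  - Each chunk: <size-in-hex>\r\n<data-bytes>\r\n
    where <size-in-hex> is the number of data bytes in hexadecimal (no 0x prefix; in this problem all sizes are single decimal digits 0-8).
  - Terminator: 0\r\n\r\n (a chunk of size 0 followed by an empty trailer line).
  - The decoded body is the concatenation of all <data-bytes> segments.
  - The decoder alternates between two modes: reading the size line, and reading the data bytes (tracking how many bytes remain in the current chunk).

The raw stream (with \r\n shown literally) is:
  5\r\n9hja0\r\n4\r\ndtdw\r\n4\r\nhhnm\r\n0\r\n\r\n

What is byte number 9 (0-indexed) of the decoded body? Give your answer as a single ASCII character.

Answer: h

Derivation:
Chunk 1: stream[0..1]='5' size=0x5=5, data at stream[3..8]='9hja0' -> body[0..5], body so far='9hja0'
Chunk 2: stream[10..11]='4' size=0x4=4, data at stream[13..17]='dtdw' -> body[5..9], body so far='9hja0dtdw'
Chunk 3: stream[19..20]='4' size=0x4=4, data at stream[22..26]='hhnm' -> body[9..13], body so far='9hja0dtdwhhnm'
Chunk 4: stream[28..29]='0' size=0 (terminator). Final body='9hja0dtdwhhnm' (13 bytes)
Body byte 9 = 'h'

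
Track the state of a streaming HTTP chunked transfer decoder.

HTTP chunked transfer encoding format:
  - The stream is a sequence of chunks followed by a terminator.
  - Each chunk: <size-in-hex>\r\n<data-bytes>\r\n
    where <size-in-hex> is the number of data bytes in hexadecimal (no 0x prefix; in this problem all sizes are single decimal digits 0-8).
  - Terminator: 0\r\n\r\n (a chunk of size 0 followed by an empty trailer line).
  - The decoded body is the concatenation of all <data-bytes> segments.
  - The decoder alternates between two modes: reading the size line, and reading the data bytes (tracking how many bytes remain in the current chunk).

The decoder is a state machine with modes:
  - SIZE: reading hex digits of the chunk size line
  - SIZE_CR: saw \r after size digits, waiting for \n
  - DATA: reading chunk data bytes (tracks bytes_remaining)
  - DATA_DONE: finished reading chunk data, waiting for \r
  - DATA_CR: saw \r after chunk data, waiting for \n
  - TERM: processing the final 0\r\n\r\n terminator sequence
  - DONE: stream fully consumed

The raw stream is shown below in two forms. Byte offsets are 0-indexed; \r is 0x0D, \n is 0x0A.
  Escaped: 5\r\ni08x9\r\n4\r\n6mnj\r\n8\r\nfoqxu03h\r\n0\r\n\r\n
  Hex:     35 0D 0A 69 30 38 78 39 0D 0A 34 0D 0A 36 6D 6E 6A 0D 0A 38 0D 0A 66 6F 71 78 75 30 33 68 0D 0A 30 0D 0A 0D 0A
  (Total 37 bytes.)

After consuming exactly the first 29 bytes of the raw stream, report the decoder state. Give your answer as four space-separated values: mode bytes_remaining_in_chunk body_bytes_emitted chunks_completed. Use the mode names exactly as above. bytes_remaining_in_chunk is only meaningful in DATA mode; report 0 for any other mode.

Byte 0 = '5': mode=SIZE remaining=0 emitted=0 chunks_done=0
Byte 1 = 0x0D: mode=SIZE_CR remaining=0 emitted=0 chunks_done=0
Byte 2 = 0x0A: mode=DATA remaining=5 emitted=0 chunks_done=0
Byte 3 = 'i': mode=DATA remaining=4 emitted=1 chunks_done=0
Byte 4 = '0': mode=DATA remaining=3 emitted=2 chunks_done=0
Byte 5 = '8': mode=DATA remaining=2 emitted=3 chunks_done=0
Byte 6 = 'x': mode=DATA remaining=1 emitted=4 chunks_done=0
Byte 7 = '9': mode=DATA_DONE remaining=0 emitted=5 chunks_done=0
Byte 8 = 0x0D: mode=DATA_CR remaining=0 emitted=5 chunks_done=0
Byte 9 = 0x0A: mode=SIZE remaining=0 emitted=5 chunks_done=1
Byte 10 = '4': mode=SIZE remaining=0 emitted=5 chunks_done=1
Byte 11 = 0x0D: mode=SIZE_CR remaining=0 emitted=5 chunks_done=1
Byte 12 = 0x0A: mode=DATA remaining=4 emitted=5 chunks_done=1
Byte 13 = '6': mode=DATA remaining=3 emitted=6 chunks_done=1
Byte 14 = 'm': mode=DATA remaining=2 emitted=7 chunks_done=1
Byte 15 = 'n': mode=DATA remaining=1 emitted=8 chunks_done=1
Byte 16 = 'j': mode=DATA_DONE remaining=0 emitted=9 chunks_done=1
Byte 17 = 0x0D: mode=DATA_CR remaining=0 emitted=9 chunks_done=1
Byte 18 = 0x0A: mode=SIZE remaining=0 emitted=9 chunks_done=2
Byte 19 = '8': mode=SIZE remaining=0 emitted=9 chunks_done=2
Byte 20 = 0x0D: mode=SIZE_CR remaining=0 emitted=9 chunks_done=2
Byte 21 = 0x0A: mode=DATA remaining=8 emitted=9 chunks_done=2
Byte 22 = 'f': mode=DATA remaining=7 emitted=10 chunks_done=2
Byte 23 = 'o': mode=DATA remaining=6 emitted=11 chunks_done=2
Byte 24 = 'q': mode=DATA remaining=5 emitted=12 chunks_done=2
Byte 25 = 'x': mode=DATA remaining=4 emitted=13 chunks_done=2
Byte 26 = 'u': mode=DATA remaining=3 emitted=14 chunks_done=2
Byte 27 = '0': mode=DATA remaining=2 emitted=15 chunks_done=2
Byte 28 = '3': mode=DATA remaining=1 emitted=16 chunks_done=2

Answer: DATA 1 16 2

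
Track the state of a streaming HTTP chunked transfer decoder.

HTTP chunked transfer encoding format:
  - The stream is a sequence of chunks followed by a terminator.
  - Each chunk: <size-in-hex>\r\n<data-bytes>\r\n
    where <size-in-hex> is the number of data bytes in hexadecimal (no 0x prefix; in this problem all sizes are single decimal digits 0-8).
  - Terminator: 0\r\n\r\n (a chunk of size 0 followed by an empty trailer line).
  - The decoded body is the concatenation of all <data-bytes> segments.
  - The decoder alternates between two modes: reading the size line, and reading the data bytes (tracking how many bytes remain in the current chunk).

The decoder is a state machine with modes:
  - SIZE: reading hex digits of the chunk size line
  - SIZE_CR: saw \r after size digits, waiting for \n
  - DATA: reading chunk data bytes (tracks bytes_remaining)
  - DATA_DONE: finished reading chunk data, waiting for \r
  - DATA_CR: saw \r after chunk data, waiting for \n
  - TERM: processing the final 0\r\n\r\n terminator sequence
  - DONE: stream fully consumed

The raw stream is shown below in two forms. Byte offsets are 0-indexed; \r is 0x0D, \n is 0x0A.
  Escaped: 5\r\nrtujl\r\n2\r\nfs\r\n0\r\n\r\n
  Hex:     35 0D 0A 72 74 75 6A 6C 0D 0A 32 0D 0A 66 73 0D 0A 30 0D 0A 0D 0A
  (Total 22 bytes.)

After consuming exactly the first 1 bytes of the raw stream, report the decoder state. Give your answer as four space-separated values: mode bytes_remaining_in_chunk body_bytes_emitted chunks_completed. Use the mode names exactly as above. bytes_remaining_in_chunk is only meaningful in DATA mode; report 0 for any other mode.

Byte 0 = '5': mode=SIZE remaining=0 emitted=0 chunks_done=0

Answer: SIZE 0 0 0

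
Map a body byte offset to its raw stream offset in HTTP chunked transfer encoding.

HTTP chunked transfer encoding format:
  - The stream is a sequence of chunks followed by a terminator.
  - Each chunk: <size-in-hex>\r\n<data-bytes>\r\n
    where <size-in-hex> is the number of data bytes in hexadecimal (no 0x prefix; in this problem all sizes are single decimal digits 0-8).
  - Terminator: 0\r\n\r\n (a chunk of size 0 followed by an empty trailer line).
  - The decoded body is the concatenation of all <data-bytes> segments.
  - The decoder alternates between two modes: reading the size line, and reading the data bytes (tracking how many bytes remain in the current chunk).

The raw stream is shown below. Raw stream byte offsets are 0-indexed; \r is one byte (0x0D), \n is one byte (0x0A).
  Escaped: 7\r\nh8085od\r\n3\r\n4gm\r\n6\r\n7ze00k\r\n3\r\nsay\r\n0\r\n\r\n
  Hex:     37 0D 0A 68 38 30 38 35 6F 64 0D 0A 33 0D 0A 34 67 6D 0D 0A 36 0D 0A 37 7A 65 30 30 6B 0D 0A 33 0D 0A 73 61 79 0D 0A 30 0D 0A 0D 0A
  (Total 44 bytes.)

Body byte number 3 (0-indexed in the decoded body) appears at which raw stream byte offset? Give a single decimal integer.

Answer: 6

Derivation:
Chunk 1: stream[0..1]='7' size=0x7=7, data at stream[3..10]='h8085od' -> body[0..7], body so far='h8085od'
Chunk 2: stream[12..13]='3' size=0x3=3, data at stream[15..18]='4gm' -> body[7..10], body so far='h8085od4gm'
Chunk 3: stream[20..21]='6' size=0x6=6, data at stream[23..29]='7ze00k' -> body[10..16], body so far='h8085od4gm7ze00k'
Chunk 4: stream[31..32]='3' size=0x3=3, data at stream[34..37]='say' -> body[16..19], body so far='h8085od4gm7ze00ksay'
Chunk 5: stream[39..40]='0' size=0 (terminator). Final body='h8085od4gm7ze00ksay' (19 bytes)
Body byte 3 at stream offset 6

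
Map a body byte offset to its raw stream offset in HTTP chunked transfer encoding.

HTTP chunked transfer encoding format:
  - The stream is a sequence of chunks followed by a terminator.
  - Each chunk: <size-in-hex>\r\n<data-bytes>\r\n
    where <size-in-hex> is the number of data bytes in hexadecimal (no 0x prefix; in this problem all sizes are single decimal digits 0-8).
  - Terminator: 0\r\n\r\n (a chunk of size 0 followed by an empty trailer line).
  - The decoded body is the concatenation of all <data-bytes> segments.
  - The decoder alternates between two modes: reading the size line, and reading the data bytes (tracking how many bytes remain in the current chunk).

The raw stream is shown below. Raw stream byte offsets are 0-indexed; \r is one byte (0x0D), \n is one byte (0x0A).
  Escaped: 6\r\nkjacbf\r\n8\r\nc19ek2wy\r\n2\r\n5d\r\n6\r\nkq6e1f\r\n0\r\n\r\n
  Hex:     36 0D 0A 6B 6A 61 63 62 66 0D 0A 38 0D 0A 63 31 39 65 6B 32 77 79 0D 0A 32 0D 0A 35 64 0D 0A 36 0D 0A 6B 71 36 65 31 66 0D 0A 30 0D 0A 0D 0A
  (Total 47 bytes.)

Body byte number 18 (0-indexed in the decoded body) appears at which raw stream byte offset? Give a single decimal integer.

Answer: 36

Derivation:
Chunk 1: stream[0..1]='6' size=0x6=6, data at stream[3..9]='kjacbf' -> body[0..6], body so far='kjacbf'
Chunk 2: stream[11..12]='8' size=0x8=8, data at stream[14..22]='c19ek2wy' -> body[6..14], body so far='kjacbfc19ek2wy'
Chunk 3: stream[24..25]='2' size=0x2=2, data at stream[27..29]='5d' -> body[14..16], body so far='kjacbfc19ek2wy5d'
Chunk 4: stream[31..32]='6' size=0x6=6, data at stream[34..40]='kq6e1f' -> body[16..22], body so far='kjacbfc19ek2wy5dkq6e1f'
Chunk 5: stream[42..43]='0' size=0 (terminator). Final body='kjacbfc19ek2wy5dkq6e1f' (22 bytes)
Body byte 18 at stream offset 36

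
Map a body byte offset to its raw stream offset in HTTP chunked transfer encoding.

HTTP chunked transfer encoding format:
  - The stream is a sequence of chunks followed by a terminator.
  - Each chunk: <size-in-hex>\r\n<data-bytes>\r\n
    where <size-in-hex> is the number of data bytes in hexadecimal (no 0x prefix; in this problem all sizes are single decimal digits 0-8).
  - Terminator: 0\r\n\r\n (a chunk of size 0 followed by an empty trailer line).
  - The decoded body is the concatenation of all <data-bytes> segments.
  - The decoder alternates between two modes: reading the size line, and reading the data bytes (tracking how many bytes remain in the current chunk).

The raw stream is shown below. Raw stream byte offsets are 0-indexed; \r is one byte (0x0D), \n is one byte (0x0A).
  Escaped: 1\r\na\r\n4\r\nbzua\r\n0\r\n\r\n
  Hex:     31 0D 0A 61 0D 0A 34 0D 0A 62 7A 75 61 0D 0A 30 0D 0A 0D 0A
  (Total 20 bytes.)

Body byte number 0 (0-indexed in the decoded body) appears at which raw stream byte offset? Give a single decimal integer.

Chunk 1: stream[0..1]='1' size=0x1=1, data at stream[3..4]='a' -> body[0..1], body so far='a'
Chunk 2: stream[6..7]='4' size=0x4=4, data at stream[9..13]='bzua' -> body[1..5], body so far='abzua'
Chunk 3: stream[15..16]='0' size=0 (terminator). Final body='abzua' (5 bytes)
Body byte 0 at stream offset 3

Answer: 3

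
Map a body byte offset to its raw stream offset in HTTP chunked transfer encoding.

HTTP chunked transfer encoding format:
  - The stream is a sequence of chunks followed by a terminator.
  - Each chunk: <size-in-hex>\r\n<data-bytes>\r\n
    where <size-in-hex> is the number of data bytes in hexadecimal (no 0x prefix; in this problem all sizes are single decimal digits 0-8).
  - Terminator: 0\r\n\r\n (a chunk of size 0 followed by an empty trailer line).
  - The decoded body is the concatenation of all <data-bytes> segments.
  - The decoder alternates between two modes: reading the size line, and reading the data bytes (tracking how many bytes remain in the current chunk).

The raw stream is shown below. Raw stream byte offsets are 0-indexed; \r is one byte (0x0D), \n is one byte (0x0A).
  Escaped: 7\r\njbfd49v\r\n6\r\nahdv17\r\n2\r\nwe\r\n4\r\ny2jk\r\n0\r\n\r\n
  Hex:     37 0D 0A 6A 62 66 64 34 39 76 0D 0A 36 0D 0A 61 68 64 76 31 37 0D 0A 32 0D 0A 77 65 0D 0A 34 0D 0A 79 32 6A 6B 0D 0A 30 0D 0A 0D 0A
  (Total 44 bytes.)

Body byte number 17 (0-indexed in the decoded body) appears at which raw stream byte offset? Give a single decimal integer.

Chunk 1: stream[0..1]='7' size=0x7=7, data at stream[3..10]='jbfd49v' -> body[0..7], body so far='jbfd49v'
Chunk 2: stream[12..13]='6' size=0x6=6, data at stream[15..21]='ahdv17' -> body[7..13], body so far='jbfd49vahdv17'
Chunk 3: stream[23..24]='2' size=0x2=2, data at stream[26..28]='we' -> body[13..15], body so far='jbfd49vahdv17we'
Chunk 4: stream[30..31]='4' size=0x4=4, data at stream[33..37]='y2jk' -> body[15..19], body so far='jbfd49vahdv17wey2jk'
Chunk 5: stream[39..40]='0' size=0 (terminator). Final body='jbfd49vahdv17wey2jk' (19 bytes)
Body byte 17 at stream offset 35

Answer: 35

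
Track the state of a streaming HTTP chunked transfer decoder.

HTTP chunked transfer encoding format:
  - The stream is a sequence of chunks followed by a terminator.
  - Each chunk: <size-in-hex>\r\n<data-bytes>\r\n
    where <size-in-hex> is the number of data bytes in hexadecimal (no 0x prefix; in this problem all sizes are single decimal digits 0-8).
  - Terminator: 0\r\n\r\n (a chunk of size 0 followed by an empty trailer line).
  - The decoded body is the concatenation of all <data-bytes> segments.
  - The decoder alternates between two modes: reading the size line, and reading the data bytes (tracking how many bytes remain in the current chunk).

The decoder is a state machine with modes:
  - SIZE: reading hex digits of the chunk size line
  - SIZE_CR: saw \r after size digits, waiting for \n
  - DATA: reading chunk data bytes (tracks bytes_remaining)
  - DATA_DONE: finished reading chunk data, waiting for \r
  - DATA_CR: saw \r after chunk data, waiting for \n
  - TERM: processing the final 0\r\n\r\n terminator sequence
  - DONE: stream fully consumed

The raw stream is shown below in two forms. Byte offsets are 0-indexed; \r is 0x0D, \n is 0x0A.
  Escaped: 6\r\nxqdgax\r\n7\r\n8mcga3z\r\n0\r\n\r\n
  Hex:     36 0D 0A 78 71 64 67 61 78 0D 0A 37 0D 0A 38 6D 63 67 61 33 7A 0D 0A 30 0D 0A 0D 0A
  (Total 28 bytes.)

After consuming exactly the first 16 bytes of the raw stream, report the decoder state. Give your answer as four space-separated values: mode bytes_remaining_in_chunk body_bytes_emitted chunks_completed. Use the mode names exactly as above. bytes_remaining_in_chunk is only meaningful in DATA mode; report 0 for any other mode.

Byte 0 = '6': mode=SIZE remaining=0 emitted=0 chunks_done=0
Byte 1 = 0x0D: mode=SIZE_CR remaining=0 emitted=0 chunks_done=0
Byte 2 = 0x0A: mode=DATA remaining=6 emitted=0 chunks_done=0
Byte 3 = 'x': mode=DATA remaining=5 emitted=1 chunks_done=0
Byte 4 = 'q': mode=DATA remaining=4 emitted=2 chunks_done=0
Byte 5 = 'd': mode=DATA remaining=3 emitted=3 chunks_done=0
Byte 6 = 'g': mode=DATA remaining=2 emitted=4 chunks_done=0
Byte 7 = 'a': mode=DATA remaining=1 emitted=5 chunks_done=0
Byte 8 = 'x': mode=DATA_DONE remaining=0 emitted=6 chunks_done=0
Byte 9 = 0x0D: mode=DATA_CR remaining=0 emitted=6 chunks_done=0
Byte 10 = 0x0A: mode=SIZE remaining=0 emitted=6 chunks_done=1
Byte 11 = '7': mode=SIZE remaining=0 emitted=6 chunks_done=1
Byte 12 = 0x0D: mode=SIZE_CR remaining=0 emitted=6 chunks_done=1
Byte 13 = 0x0A: mode=DATA remaining=7 emitted=6 chunks_done=1
Byte 14 = '8': mode=DATA remaining=6 emitted=7 chunks_done=1
Byte 15 = 'm': mode=DATA remaining=5 emitted=8 chunks_done=1

Answer: DATA 5 8 1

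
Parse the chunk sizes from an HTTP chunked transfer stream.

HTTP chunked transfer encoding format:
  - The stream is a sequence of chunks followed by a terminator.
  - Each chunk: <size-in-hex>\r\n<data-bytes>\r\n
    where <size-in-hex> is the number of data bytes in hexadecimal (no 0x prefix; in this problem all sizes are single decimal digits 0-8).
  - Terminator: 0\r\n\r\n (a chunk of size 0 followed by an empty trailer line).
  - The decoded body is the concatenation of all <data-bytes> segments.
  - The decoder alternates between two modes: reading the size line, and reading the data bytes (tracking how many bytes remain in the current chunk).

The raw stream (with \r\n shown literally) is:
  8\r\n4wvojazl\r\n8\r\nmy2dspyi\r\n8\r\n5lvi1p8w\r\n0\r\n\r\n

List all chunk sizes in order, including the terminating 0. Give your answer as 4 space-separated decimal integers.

Answer: 8 8 8 0

Derivation:
Chunk 1: stream[0..1]='8' size=0x8=8, data at stream[3..11]='4wvojazl' -> body[0..8], body so far='4wvojazl'
Chunk 2: stream[13..14]='8' size=0x8=8, data at stream[16..24]='my2dspyi' -> body[8..16], body so far='4wvojazlmy2dspyi'
Chunk 3: stream[26..27]='8' size=0x8=8, data at stream[29..37]='5lvi1p8w' -> body[16..24], body so far='4wvojazlmy2dspyi5lvi1p8w'
Chunk 4: stream[39..40]='0' size=0 (terminator). Final body='4wvojazlmy2dspyi5lvi1p8w' (24 bytes)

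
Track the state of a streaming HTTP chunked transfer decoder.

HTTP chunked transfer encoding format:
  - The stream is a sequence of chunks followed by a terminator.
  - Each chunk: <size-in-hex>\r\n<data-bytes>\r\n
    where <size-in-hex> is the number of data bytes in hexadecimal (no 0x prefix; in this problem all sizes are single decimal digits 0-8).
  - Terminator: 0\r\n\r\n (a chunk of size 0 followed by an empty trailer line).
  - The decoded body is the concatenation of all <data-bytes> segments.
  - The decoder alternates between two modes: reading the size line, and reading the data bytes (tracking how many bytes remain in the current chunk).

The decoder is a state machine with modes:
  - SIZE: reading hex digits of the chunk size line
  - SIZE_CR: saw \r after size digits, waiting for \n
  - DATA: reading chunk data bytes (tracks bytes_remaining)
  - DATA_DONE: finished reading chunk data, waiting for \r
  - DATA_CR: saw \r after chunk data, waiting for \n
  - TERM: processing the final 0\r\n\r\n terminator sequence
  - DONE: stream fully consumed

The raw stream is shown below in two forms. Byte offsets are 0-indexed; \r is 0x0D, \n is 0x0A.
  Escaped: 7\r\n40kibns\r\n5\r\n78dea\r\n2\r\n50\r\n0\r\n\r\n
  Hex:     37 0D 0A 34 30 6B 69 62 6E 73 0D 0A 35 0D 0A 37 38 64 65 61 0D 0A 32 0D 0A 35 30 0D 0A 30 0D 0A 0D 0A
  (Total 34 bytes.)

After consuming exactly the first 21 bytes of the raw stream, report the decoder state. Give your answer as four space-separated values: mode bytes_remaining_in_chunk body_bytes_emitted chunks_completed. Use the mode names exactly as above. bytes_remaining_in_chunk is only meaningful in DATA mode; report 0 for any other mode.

Byte 0 = '7': mode=SIZE remaining=0 emitted=0 chunks_done=0
Byte 1 = 0x0D: mode=SIZE_CR remaining=0 emitted=0 chunks_done=0
Byte 2 = 0x0A: mode=DATA remaining=7 emitted=0 chunks_done=0
Byte 3 = '4': mode=DATA remaining=6 emitted=1 chunks_done=0
Byte 4 = '0': mode=DATA remaining=5 emitted=2 chunks_done=0
Byte 5 = 'k': mode=DATA remaining=4 emitted=3 chunks_done=0
Byte 6 = 'i': mode=DATA remaining=3 emitted=4 chunks_done=0
Byte 7 = 'b': mode=DATA remaining=2 emitted=5 chunks_done=0
Byte 8 = 'n': mode=DATA remaining=1 emitted=6 chunks_done=0
Byte 9 = 's': mode=DATA_DONE remaining=0 emitted=7 chunks_done=0
Byte 10 = 0x0D: mode=DATA_CR remaining=0 emitted=7 chunks_done=0
Byte 11 = 0x0A: mode=SIZE remaining=0 emitted=7 chunks_done=1
Byte 12 = '5': mode=SIZE remaining=0 emitted=7 chunks_done=1
Byte 13 = 0x0D: mode=SIZE_CR remaining=0 emitted=7 chunks_done=1
Byte 14 = 0x0A: mode=DATA remaining=5 emitted=7 chunks_done=1
Byte 15 = '7': mode=DATA remaining=4 emitted=8 chunks_done=1
Byte 16 = '8': mode=DATA remaining=3 emitted=9 chunks_done=1
Byte 17 = 'd': mode=DATA remaining=2 emitted=10 chunks_done=1
Byte 18 = 'e': mode=DATA remaining=1 emitted=11 chunks_done=1
Byte 19 = 'a': mode=DATA_DONE remaining=0 emitted=12 chunks_done=1
Byte 20 = 0x0D: mode=DATA_CR remaining=0 emitted=12 chunks_done=1

Answer: DATA_CR 0 12 1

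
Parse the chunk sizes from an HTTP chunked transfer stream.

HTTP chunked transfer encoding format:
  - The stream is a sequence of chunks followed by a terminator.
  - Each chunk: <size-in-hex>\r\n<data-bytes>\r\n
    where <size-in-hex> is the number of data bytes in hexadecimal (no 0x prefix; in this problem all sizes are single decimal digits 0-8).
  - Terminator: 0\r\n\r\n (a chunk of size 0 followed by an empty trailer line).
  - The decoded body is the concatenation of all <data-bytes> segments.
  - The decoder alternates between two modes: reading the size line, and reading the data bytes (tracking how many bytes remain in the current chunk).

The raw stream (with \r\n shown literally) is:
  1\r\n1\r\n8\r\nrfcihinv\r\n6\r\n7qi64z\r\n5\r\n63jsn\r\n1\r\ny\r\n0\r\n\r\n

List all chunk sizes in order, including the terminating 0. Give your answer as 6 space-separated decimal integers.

Answer: 1 8 6 5 1 0

Derivation:
Chunk 1: stream[0..1]='1' size=0x1=1, data at stream[3..4]='1' -> body[0..1], body so far='1'
Chunk 2: stream[6..7]='8' size=0x8=8, data at stream[9..17]='rfcihinv' -> body[1..9], body so far='1rfcihinv'
Chunk 3: stream[19..20]='6' size=0x6=6, data at stream[22..28]='7qi64z' -> body[9..15], body so far='1rfcihinv7qi64z'
Chunk 4: stream[30..31]='5' size=0x5=5, data at stream[33..38]='63jsn' -> body[15..20], body so far='1rfcihinv7qi64z63jsn'
Chunk 5: stream[40..41]='1' size=0x1=1, data at stream[43..44]='y' -> body[20..21], body so far='1rfcihinv7qi64z63jsny'
Chunk 6: stream[46..47]='0' size=0 (terminator). Final body='1rfcihinv7qi64z63jsny' (21 bytes)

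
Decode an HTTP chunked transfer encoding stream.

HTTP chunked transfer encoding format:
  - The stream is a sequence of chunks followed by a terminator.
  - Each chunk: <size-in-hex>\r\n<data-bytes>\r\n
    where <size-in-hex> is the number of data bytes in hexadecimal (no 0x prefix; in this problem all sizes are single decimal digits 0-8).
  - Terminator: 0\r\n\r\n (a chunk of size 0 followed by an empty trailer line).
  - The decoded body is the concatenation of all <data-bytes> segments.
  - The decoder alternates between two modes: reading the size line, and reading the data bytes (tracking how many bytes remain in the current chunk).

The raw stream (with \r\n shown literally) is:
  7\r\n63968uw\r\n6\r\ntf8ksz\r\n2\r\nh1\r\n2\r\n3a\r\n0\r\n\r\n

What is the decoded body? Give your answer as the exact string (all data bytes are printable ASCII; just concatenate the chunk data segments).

Answer: 63968uwtf8kszh13a

Derivation:
Chunk 1: stream[0..1]='7' size=0x7=7, data at stream[3..10]='63968uw' -> body[0..7], body so far='63968uw'
Chunk 2: stream[12..13]='6' size=0x6=6, data at stream[15..21]='tf8ksz' -> body[7..13], body so far='63968uwtf8ksz'
Chunk 3: stream[23..24]='2' size=0x2=2, data at stream[26..28]='h1' -> body[13..15], body so far='63968uwtf8kszh1'
Chunk 4: stream[30..31]='2' size=0x2=2, data at stream[33..35]='3a' -> body[15..17], body so far='63968uwtf8kszh13a'
Chunk 5: stream[37..38]='0' size=0 (terminator). Final body='63968uwtf8kszh13a' (17 bytes)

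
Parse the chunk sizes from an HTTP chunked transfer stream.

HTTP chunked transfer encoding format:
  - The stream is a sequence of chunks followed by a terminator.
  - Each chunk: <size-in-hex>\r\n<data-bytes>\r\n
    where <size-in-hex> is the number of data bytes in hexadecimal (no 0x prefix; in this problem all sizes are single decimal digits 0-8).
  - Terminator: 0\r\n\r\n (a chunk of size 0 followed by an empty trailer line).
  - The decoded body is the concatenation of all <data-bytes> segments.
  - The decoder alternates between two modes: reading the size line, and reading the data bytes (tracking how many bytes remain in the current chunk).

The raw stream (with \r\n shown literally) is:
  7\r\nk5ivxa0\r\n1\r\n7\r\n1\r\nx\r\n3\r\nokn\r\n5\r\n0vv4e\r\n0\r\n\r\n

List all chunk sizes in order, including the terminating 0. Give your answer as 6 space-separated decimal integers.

Answer: 7 1 1 3 5 0

Derivation:
Chunk 1: stream[0..1]='7' size=0x7=7, data at stream[3..10]='k5ivxa0' -> body[0..7], body so far='k5ivxa0'
Chunk 2: stream[12..13]='1' size=0x1=1, data at stream[15..16]='7' -> body[7..8], body so far='k5ivxa07'
Chunk 3: stream[18..19]='1' size=0x1=1, data at stream[21..22]='x' -> body[8..9], body so far='k5ivxa07x'
Chunk 4: stream[24..25]='3' size=0x3=3, data at stream[27..30]='okn' -> body[9..12], body so far='k5ivxa07xokn'
Chunk 5: stream[32..33]='5' size=0x5=5, data at stream[35..40]='0vv4e' -> body[12..17], body so far='k5ivxa07xokn0vv4e'
Chunk 6: stream[42..43]='0' size=0 (terminator). Final body='k5ivxa07xokn0vv4e' (17 bytes)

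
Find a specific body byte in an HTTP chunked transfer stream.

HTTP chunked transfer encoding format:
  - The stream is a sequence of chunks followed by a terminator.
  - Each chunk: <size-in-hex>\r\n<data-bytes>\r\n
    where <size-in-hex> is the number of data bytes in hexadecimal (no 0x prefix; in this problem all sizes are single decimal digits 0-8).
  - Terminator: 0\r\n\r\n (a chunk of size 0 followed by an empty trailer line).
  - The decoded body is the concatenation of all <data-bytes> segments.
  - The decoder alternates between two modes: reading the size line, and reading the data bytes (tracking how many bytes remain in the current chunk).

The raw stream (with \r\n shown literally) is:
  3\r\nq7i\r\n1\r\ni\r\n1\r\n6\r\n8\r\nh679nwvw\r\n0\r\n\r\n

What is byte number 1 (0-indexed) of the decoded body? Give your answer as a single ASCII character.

Chunk 1: stream[0..1]='3' size=0x3=3, data at stream[3..6]='q7i' -> body[0..3], body so far='q7i'
Chunk 2: stream[8..9]='1' size=0x1=1, data at stream[11..12]='i' -> body[3..4], body so far='q7ii'
Chunk 3: stream[14..15]='1' size=0x1=1, data at stream[17..18]='6' -> body[4..5], body so far='q7ii6'
Chunk 4: stream[20..21]='8' size=0x8=8, data at stream[23..31]='h679nwvw' -> body[5..13], body so far='q7ii6h679nwvw'
Chunk 5: stream[33..34]='0' size=0 (terminator). Final body='q7ii6h679nwvw' (13 bytes)
Body byte 1 = '7'

Answer: 7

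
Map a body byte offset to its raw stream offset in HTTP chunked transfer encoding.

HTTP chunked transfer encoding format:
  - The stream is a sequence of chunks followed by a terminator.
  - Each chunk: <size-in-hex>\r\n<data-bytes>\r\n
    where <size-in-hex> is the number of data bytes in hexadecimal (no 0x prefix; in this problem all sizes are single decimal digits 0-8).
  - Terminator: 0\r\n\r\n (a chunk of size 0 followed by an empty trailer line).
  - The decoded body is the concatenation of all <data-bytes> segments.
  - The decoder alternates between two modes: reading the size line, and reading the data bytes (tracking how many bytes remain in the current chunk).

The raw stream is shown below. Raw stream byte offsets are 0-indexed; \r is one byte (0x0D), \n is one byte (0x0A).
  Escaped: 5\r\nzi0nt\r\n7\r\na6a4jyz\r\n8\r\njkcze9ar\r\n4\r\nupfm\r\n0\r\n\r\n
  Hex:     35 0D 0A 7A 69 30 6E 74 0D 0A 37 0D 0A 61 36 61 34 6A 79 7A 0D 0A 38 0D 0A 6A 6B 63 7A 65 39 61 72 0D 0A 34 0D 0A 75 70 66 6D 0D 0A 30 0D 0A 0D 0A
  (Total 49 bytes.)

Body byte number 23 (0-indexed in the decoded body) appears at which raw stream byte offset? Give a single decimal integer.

Answer: 41

Derivation:
Chunk 1: stream[0..1]='5' size=0x5=5, data at stream[3..8]='zi0nt' -> body[0..5], body so far='zi0nt'
Chunk 2: stream[10..11]='7' size=0x7=7, data at stream[13..20]='a6a4jyz' -> body[5..12], body so far='zi0nta6a4jyz'
Chunk 3: stream[22..23]='8' size=0x8=8, data at stream[25..33]='jkcze9ar' -> body[12..20], body so far='zi0nta6a4jyzjkcze9ar'
Chunk 4: stream[35..36]='4' size=0x4=4, data at stream[38..42]='upfm' -> body[20..24], body so far='zi0nta6a4jyzjkcze9arupfm'
Chunk 5: stream[44..45]='0' size=0 (terminator). Final body='zi0nta6a4jyzjkcze9arupfm' (24 bytes)
Body byte 23 at stream offset 41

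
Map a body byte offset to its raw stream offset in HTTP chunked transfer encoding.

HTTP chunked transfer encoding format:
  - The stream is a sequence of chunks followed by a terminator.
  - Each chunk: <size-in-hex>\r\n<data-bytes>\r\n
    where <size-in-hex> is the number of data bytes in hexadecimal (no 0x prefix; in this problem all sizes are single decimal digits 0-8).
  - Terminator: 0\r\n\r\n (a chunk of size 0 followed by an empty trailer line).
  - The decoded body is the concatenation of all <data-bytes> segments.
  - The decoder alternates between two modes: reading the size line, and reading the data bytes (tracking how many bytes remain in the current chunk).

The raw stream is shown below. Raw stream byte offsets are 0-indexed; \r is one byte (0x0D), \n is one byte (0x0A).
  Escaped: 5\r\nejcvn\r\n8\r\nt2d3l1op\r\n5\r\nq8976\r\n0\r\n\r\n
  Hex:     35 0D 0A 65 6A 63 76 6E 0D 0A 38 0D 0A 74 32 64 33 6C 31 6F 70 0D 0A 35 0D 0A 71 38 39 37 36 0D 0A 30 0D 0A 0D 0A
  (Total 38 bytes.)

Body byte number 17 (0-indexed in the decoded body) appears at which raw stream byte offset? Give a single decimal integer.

Answer: 30

Derivation:
Chunk 1: stream[0..1]='5' size=0x5=5, data at stream[3..8]='ejcvn' -> body[0..5], body so far='ejcvn'
Chunk 2: stream[10..11]='8' size=0x8=8, data at stream[13..21]='t2d3l1op' -> body[5..13], body so far='ejcvnt2d3l1op'
Chunk 3: stream[23..24]='5' size=0x5=5, data at stream[26..31]='q8976' -> body[13..18], body so far='ejcvnt2d3l1opq8976'
Chunk 4: stream[33..34]='0' size=0 (terminator). Final body='ejcvnt2d3l1opq8976' (18 bytes)
Body byte 17 at stream offset 30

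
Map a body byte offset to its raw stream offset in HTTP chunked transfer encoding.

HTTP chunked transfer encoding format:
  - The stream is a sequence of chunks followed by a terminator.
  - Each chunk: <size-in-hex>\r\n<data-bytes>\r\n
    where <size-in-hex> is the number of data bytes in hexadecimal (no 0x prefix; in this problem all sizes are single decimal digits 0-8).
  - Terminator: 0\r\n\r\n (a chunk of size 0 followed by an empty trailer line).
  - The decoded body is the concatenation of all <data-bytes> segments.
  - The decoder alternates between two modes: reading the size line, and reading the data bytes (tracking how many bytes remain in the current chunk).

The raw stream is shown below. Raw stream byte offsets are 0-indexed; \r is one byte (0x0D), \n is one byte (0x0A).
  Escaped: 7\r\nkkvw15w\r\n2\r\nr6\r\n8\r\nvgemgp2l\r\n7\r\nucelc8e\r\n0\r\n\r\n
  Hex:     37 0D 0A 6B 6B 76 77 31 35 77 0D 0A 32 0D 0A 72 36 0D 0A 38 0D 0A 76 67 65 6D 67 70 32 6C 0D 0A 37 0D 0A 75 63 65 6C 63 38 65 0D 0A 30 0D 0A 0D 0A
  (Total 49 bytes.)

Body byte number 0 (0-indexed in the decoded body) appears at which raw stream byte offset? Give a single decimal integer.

Chunk 1: stream[0..1]='7' size=0x7=7, data at stream[3..10]='kkvw15w' -> body[0..7], body so far='kkvw15w'
Chunk 2: stream[12..13]='2' size=0x2=2, data at stream[15..17]='r6' -> body[7..9], body so far='kkvw15wr6'
Chunk 3: stream[19..20]='8' size=0x8=8, data at stream[22..30]='vgemgp2l' -> body[9..17], body so far='kkvw15wr6vgemgp2l'
Chunk 4: stream[32..33]='7' size=0x7=7, data at stream[35..42]='ucelc8e' -> body[17..24], body so far='kkvw15wr6vgemgp2lucelc8e'
Chunk 5: stream[44..45]='0' size=0 (terminator). Final body='kkvw15wr6vgemgp2lucelc8e' (24 bytes)
Body byte 0 at stream offset 3

Answer: 3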